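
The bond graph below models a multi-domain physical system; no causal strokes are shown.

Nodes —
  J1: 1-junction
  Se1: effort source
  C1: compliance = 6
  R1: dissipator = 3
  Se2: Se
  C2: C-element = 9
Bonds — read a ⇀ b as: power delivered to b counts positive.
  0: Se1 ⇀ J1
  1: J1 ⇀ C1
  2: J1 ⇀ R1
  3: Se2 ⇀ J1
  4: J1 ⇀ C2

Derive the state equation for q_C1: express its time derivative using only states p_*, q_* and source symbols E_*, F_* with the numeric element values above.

dq_C1/dt = E_Se1/3 + E_Se2/3 - q_C1/18 - q_C2/27

bond 0 →J1  (Se1: effort source, stroke at far end)
bond 3 →J1  (Se2 fixes effort; stroke away)
bond 1 →J1  (C1: C, integral causality)
bond 4 →J1  (prefer integral on C2)
bond 2 →R1  (J1: last free bond brings flow in)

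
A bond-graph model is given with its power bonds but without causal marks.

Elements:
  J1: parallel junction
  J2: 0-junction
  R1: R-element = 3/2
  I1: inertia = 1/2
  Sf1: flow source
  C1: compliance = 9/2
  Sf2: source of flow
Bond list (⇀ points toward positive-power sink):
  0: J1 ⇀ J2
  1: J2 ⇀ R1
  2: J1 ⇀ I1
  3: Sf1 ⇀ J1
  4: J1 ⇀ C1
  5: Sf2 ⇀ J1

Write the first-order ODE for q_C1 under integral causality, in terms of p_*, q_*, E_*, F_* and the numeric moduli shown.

β3 stroke→Sf1  (Sf1 (Sf) sets flow on bond)
β5 stroke→Sf2  (Sf2 (Sf) sets flow on bond)
β2 stroke→I1  (I1 outputs flow p/I1)
β4 stroke→J1  (C1 outputs effort q/C1)
β0 stroke→J2  (0-jn J1 has e-setter on 4)
β1 stroke→R1  (common-e at J2 fixed by 0)

dq_C1/dt = F_Sf1 + F_Sf2 - 2*p_I1 - 4*q_C1/27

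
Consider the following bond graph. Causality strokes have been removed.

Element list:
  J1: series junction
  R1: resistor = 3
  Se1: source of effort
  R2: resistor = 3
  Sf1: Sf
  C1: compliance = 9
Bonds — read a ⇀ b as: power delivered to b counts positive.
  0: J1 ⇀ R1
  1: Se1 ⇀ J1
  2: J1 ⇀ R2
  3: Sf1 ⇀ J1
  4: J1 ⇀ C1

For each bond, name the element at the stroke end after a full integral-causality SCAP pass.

b0 stroke at J1
b1 stroke at J1
b2 stroke at J1
b3 stroke at Sf1
b4 stroke at J1

b1 |J1  (Se1: effort source, stroke at far end)
b3 |Sf1  (source Sf1 imposes f)
b0 |J1  (J1 flow already set via bond 3)
b2 |J1  (J1: bond 3 brought flow, rest push out)
b4 |J1  (common-f at J1 fixed by 3)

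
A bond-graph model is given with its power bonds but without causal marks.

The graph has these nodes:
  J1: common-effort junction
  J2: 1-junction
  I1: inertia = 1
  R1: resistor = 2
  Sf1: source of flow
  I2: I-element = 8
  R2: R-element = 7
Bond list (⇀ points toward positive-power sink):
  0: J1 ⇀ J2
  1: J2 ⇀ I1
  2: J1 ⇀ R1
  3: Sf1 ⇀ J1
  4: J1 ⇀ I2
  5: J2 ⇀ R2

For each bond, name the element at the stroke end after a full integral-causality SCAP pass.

b3 stroke→Sf1  (Sf1 (Sf) sets flow on bond)
b1 stroke→I1  (I1: I, integral causality)
b0 stroke→J2  (J2 flow already set via bond 1)
b5 stroke→J2  (J2 flow already set via bond 1)
b4 stroke→I2  (prefer integral on I2)
b2 stroke→J1  (closing 0-jn rule on J1)

β0 stroke→J2
β1 stroke→I1
β2 stroke→J1
β3 stroke→Sf1
β4 stroke→I2
β5 stroke→J2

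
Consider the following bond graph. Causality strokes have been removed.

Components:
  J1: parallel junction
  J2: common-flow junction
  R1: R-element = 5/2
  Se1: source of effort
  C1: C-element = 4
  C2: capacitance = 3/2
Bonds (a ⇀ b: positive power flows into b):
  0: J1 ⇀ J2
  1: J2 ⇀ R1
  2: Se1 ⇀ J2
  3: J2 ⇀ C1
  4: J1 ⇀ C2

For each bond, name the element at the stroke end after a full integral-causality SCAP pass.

β2 →J2  (Se1 (Se) sets effort on bond)
β3 →J2  (C1: C, integral causality)
β4 →J1  (prefer integral on C2)
β0 →J2  (J1: bond 4 brought effort, rest push out)
β1 →R1  (closing 1-jn rule on J2)

bond 0 |J2
bond 1 |R1
bond 2 |J2
bond 3 |J2
bond 4 |J1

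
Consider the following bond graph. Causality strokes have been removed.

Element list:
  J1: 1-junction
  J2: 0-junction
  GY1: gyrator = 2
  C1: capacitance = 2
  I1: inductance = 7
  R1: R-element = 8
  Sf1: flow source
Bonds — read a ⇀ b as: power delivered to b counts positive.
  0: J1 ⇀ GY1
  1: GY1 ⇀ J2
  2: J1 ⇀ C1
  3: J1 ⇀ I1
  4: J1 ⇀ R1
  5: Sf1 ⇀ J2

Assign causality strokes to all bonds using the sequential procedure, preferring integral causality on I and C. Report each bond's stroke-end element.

#0 stroke→J1
#1 stroke→J2
#2 stroke→J1
#3 stroke→I1
#4 stroke→J1
#5 stroke→Sf1

β5 stroke→Sf1  (Sf1: flow source, stroke at near end)
β1 stroke→J2  (J2 needs exactly one e-in)
β0 stroke→J1  (GY1 both-in/both-out from 1)
β2 stroke→J1  (C1: C, integral causality)
β3 stroke→I1  (I1 integral (f out))
β4 stroke→J1  (J1 flow already set via bond 3)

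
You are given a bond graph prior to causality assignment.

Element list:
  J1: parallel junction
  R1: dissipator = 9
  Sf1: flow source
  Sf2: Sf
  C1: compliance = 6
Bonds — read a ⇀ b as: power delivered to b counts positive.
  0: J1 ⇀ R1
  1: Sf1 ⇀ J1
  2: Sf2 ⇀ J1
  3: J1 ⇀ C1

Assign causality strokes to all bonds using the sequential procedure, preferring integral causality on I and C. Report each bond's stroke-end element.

β1 →Sf1  (source Sf1 imposes f)
β2 →Sf2  (source Sf2 imposes f)
β3 →J1  (C1 integral (e out))
β0 →R1  (J1: bond 3 brought effort, rest push out)

bond 0 |R1
bond 1 |Sf1
bond 2 |Sf2
bond 3 |J1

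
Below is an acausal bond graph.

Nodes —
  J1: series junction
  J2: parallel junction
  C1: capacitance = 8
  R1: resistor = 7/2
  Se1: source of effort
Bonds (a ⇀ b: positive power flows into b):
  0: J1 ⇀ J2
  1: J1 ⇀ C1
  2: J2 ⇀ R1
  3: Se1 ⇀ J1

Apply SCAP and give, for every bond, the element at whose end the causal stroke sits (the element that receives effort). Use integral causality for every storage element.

b3 →J1  (Se1 (Se) sets effort on bond)
b1 →J1  (C1 outputs effort q/C1)
b0 →J2  (closing 1-jn rule on J1)
b2 →R1  (J2 effort already set via bond 0)

#0 →J2
#1 →J1
#2 →R1
#3 →J1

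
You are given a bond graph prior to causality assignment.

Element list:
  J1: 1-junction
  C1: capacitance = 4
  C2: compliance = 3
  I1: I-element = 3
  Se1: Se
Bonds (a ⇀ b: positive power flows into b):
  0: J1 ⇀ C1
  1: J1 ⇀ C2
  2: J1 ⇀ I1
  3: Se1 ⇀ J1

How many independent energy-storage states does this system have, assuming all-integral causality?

b3 stroke→J1  (Se1 (Se) sets effort on bond)
b0 stroke→J1  (C1: C, integral causality)
b1 stroke→J1  (C2 outputs effort q/C2)
b2 stroke→I1  (closing 1-jn rule on J1)

3  (C1, C2, I1 all integral)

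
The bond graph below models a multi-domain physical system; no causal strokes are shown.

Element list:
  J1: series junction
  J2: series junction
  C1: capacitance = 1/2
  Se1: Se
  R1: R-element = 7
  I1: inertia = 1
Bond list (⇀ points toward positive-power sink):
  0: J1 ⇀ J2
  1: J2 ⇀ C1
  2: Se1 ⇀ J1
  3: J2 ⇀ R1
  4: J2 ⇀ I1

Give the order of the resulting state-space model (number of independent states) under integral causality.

2  (C1, I1 all integral)

#2 →J1  (Se1 (Se) sets effort on bond)
#0 →J2  (only one flow-in slot at J1)
#1 →J2  (C1: C, integral causality)
#4 →I1  (prefer integral on I1)
#3 →J2  (common-f at J2 fixed by 4)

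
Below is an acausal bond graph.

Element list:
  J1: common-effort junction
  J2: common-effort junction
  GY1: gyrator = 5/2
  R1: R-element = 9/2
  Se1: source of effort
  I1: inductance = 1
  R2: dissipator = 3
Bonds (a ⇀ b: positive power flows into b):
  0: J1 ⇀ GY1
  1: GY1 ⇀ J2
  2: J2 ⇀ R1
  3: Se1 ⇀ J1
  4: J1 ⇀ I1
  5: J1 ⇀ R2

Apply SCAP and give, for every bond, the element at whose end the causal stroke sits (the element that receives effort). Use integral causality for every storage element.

β0 stroke→GY1
β1 stroke→GY1
β2 stroke→J2
β3 stroke→J1
β4 stroke→I1
β5 stroke→R2

#3 →J1  (Se1 fixes effort; stroke away)
#0 →GY1  (J1 effort already set via bond 3)
#4 →I1  (J1: bond 3 brought effort, rest push out)
#5 →R2  (common-e at J1 fixed by 3)
#1 →GY1  (GY1: gyrator matches bond 0)
#2 →J2  (closing 0-jn rule on J2)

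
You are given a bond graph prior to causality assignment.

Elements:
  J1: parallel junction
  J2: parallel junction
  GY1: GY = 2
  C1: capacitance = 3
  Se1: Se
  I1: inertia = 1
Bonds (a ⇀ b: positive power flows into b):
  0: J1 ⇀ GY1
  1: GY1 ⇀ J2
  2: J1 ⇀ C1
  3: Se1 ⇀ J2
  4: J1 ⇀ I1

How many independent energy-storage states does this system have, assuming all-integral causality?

#3 →J2  (source Se1 imposes e)
#1 →GY1  (common-e at J2 fixed by 3)
#0 →GY1  (GY1: gyrator matches bond 1)
#2 →J1  (prefer integral on C1)
#4 →I1  (common-e at J1 fixed by 2)

2  (C1, I1 all integral)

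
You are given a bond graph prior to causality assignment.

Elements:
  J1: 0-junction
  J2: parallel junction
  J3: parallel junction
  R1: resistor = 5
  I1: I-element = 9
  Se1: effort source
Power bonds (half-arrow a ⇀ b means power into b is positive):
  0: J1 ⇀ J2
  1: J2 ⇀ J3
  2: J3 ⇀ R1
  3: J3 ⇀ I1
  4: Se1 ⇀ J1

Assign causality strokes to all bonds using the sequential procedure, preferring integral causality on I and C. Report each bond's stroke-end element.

#4 stroke→J1  (source Se1 imposes e)
#0 stroke→J2  (common-e at J1 fixed by 4)
#1 stroke→J3  (J2: bond 0 brought effort, rest push out)
#2 stroke→R1  (common-e at J3 fixed by 1)
#3 stroke→I1  (J3 effort already set via bond 1)

bond 0 stroke at J2
bond 1 stroke at J3
bond 2 stroke at R1
bond 3 stroke at I1
bond 4 stroke at J1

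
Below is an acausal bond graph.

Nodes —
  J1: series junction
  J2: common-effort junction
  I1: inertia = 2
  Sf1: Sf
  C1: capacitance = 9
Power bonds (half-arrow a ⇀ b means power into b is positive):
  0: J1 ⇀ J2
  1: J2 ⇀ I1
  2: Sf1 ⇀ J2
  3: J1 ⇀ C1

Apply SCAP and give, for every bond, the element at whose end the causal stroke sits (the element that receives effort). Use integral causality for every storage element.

bond 0 stroke at J2
bond 1 stroke at I1
bond 2 stroke at Sf1
bond 3 stroke at J1

β2 stroke at Sf1  (Sf1 (Sf) sets flow on bond)
β1 stroke at I1  (I1 integral (f out))
β0 stroke at J2  (only one effort-in slot at J2)
β3 stroke at J1  (J1 flow already set via bond 0)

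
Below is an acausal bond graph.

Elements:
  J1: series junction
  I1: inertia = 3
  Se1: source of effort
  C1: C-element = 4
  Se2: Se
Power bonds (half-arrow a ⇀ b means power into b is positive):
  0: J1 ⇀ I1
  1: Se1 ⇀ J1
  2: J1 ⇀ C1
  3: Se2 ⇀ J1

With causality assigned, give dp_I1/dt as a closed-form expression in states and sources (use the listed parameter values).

b1 →J1  (Se1 fixes effort; stroke away)
b3 →J1  (Se2 (Se) sets effort on bond)
b0 →I1  (prefer integral on I1)
b2 →J1  (J1: bond 0 brought flow, rest push out)

dp_I1/dt = E_Se1 + E_Se2 - q_C1/4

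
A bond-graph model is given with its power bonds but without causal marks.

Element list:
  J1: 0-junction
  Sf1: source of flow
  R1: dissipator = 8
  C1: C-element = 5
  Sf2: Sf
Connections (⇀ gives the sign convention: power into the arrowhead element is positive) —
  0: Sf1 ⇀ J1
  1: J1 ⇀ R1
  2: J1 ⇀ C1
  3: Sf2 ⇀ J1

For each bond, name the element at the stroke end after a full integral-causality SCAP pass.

β0 |Sf1  (Sf1 fixes flow; stroke at Sf1)
β3 |Sf2  (source Sf2 imposes f)
β2 |J1  (C1: C, integral causality)
β1 |R1  (0-jn J1 has e-setter on 2)

#0 stroke→Sf1
#1 stroke→R1
#2 stroke→J1
#3 stroke→Sf2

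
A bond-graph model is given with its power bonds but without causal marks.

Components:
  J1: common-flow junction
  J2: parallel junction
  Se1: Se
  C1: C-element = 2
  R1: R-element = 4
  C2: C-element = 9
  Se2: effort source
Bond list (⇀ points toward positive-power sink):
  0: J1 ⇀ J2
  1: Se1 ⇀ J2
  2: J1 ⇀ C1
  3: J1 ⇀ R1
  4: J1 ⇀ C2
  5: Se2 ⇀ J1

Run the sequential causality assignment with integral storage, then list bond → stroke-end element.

#0 stroke→J1
#1 stroke→J2
#2 stroke→J1
#3 stroke→R1
#4 stroke→J1
#5 stroke→J1

β1 |J2  (Se1 (Se) sets effort on bond)
β5 |J1  (Se2: effort source, stroke at far end)
β0 |J1  (J2 effort already set via bond 1)
β2 |J1  (C1: C, integral causality)
β4 |J1  (prefer integral on C2)
β3 |R1  (closing 1-jn rule on J1)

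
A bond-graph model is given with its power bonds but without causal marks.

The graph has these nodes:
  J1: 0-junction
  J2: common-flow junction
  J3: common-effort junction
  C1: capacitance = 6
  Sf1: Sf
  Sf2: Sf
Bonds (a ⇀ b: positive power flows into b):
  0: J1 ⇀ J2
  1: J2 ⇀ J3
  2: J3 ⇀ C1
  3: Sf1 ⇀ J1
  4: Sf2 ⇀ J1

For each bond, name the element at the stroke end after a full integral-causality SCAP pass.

bond 0 →J1
bond 1 →J2
bond 2 →J3
bond 3 →Sf1
bond 4 →Sf2

#3 |Sf1  (Sf1 (Sf) sets flow on bond)
#4 |Sf2  (Sf2: flow source, stroke at near end)
#0 |J1  (J1: last free bond brings effort in)
#1 |J2  (J2: bond 0 brought flow, rest push out)
#2 |J3  (closing 0-jn rule on J3)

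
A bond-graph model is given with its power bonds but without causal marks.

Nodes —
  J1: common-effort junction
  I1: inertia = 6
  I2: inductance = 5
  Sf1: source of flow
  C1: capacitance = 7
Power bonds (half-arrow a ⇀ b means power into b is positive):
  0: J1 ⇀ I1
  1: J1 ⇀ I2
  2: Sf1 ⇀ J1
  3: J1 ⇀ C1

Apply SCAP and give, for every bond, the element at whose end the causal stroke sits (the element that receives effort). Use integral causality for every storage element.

β2 |Sf1  (Sf1 fixes flow; stroke at Sf1)
β0 |I1  (I1: I, integral causality)
β1 |I2  (prefer integral on I2)
β3 |J1  (only one effort-in slot at J1)

β0 |I1
β1 |I2
β2 |Sf1
β3 |J1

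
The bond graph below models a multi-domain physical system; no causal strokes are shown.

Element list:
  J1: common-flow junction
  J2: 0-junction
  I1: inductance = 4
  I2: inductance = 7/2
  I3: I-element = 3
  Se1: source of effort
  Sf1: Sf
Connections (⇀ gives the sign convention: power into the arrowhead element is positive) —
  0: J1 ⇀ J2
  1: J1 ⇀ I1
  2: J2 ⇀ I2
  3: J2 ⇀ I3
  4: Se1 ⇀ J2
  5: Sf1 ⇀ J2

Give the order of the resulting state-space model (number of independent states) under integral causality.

3  (I1, I2, I3 all integral)

#4 →J2  (source Se1 imposes e)
#5 →Sf1  (Sf1: flow source, stroke at near end)
#0 →J1  (J2 effort already set via bond 4)
#2 →I2  (J2 effort already set via bond 4)
#3 →I3  (J2: bond 4 brought effort, rest push out)
#1 →I1  (only one flow-in slot at J1)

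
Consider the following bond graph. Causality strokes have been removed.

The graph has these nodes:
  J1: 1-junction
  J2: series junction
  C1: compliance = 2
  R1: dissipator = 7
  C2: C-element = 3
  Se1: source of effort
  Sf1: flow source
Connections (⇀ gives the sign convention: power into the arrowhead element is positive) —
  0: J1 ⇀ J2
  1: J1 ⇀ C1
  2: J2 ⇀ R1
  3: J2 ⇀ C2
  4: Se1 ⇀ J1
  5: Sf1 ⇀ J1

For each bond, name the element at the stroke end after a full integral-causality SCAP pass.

#0 |J1
#1 |J1
#2 |J2
#3 |J2
#4 |J1
#5 |Sf1

β4 |J1  (Se1: effort source, stroke at far end)
β5 |Sf1  (Sf1: flow source, stroke at near end)
β0 |J1  (1-jn J1 has f-setter on 5)
β1 |J1  (J1: bond 5 brought flow, rest push out)
β2 |J2  (J2 flow already set via bond 0)
β3 |J2  (common-f at J2 fixed by 0)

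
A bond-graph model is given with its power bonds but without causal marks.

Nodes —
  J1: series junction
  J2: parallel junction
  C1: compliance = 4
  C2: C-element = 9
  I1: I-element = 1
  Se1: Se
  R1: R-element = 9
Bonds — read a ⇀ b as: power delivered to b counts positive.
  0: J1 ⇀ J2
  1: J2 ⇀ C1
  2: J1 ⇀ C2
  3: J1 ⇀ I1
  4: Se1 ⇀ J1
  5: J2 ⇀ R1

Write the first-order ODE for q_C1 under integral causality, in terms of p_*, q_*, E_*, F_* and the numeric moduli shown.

dq_C1/dt = p_I1 - q_C1/36

bond 4 stroke at J1  (source Se1 imposes e)
bond 1 stroke at J2  (C1: C, integral causality)
bond 0 stroke at J1  (J2 effort already set via bond 1)
bond 5 stroke at R1  (0-jn J2 has e-setter on 1)
bond 2 stroke at J1  (prefer integral on C2)
bond 3 stroke at I1  (closing 1-jn rule on J1)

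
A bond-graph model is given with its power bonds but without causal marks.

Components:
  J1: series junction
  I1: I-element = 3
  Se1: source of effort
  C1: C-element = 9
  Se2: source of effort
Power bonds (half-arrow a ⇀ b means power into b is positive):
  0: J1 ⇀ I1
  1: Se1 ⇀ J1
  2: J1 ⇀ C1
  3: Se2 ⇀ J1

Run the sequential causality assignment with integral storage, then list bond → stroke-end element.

b1 |J1  (Se1 (Se) sets effort on bond)
b3 |J1  (source Se2 imposes e)
b0 |I1  (I1 integral (f out))
b2 |J1  (1-jn J1 has f-setter on 0)

β0 stroke at I1
β1 stroke at J1
β2 stroke at J1
β3 stroke at J1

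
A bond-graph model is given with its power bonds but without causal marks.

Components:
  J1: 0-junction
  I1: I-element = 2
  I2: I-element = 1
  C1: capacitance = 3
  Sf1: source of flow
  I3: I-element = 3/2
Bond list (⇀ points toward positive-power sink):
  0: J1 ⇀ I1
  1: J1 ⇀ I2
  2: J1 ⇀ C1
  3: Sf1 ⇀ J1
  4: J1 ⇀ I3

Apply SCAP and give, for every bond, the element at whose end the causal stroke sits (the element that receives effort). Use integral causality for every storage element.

bond 3 →Sf1  (source Sf1 imposes f)
bond 0 →I1  (I1 integral (f out))
bond 1 →I2  (I2: I, integral causality)
bond 2 →J1  (C1: C, integral causality)
bond 4 →I3  (0-jn J1 has e-setter on 2)

#0 →I1
#1 →I2
#2 →J1
#3 →Sf1
#4 →I3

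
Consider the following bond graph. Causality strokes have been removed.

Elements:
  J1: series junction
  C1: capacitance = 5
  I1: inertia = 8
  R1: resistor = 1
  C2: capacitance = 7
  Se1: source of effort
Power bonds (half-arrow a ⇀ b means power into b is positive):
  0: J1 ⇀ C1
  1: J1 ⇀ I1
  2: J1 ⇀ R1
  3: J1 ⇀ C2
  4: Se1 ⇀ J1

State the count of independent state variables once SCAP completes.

bond 4 stroke at J1  (Se1 (Se) sets effort on bond)
bond 0 stroke at J1  (prefer integral on C1)
bond 1 stroke at I1  (prefer integral on I1)
bond 2 stroke at J1  (J1: bond 1 brought flow, rest push out)
bond 3 stroke at J1  (J1 flow already set via bond 1)

3  (C1, C2, I1 all integral)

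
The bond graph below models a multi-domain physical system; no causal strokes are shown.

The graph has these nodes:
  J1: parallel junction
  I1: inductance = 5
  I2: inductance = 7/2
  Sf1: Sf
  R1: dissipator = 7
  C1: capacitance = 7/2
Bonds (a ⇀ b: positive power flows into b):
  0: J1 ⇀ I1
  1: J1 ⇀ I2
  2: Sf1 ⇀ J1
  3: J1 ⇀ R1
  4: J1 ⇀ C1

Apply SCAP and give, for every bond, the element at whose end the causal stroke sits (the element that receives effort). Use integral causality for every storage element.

b2 stroke at Sf1  (Sf1 (Sf) sets flow on bond)
b0 stroke at I1  (I1 outputs flow p/I1)
b1 stroke at I2  (I2 integral (f out))
b4 stroke at J1  (prefer integral on C1)
b3 stroke at R1  (common-e at J1 fixed by 4)

bond 0 |I1
bond 1 |I2
bond 2 |Sf1
bond 3 |R1
bond 4 |J1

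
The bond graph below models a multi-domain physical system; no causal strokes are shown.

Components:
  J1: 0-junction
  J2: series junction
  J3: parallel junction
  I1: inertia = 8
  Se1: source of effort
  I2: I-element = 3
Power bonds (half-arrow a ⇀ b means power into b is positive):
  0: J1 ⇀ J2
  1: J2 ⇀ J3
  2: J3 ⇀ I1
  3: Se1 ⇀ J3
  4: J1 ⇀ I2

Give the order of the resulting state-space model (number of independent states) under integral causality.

#3 →J3  (source Se1 imposes e)
#1 →J2  (common-e at J3 fixed by 3)
#2 →I1  (J3: bond 3 brought effort, rest push out)
#0 →J1  (J2 needs exactly one f-in)
#4 →I2  (common-e at J1 fixed by 0)

2  (I1, I2 all integral)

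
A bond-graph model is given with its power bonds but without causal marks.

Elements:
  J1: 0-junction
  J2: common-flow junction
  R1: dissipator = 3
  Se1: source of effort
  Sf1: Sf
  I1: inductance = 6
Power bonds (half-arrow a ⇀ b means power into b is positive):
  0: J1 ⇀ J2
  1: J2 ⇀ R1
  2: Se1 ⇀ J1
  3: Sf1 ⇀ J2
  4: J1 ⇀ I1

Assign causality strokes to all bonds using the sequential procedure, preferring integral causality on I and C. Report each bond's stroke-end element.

bond 0 stroke at J2
bond 1 stroke at J2
bond 2 stroke at J1
bond 3 stroke at Sf1
bond 4 stroke at I1

bond 2 |J1  (source Se1 imposes e)
bond 3 |Sf1  (Sf1: flow source, stroke at near end)
bond 0 |J2  (common-e at J1 fixed by 2)
bond 4 |I1  (J1 effort already set via bond 2)
bond 1 |J2  (J2 flow already set via bond 3)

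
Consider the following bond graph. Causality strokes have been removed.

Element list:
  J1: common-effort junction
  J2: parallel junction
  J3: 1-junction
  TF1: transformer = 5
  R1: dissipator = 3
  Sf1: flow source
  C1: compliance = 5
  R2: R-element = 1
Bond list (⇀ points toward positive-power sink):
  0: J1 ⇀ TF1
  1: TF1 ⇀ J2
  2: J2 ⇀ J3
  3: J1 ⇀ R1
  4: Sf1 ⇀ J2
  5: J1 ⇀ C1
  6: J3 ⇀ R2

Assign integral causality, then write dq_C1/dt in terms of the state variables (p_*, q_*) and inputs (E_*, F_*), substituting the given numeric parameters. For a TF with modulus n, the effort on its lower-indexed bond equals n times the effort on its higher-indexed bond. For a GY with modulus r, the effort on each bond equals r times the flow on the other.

dq_C1/dt = F_Sf1/5 - 28*q_C1/375

#4 |Sf1  (Sf1: flow source, stroke at near end)
#5 |J1  (C1 integral (e out))
#0 |TF1  (J1: bond 5 brought effort, rest push out)
#3 |R1  (0-jn J1 has e-setter on 5)
#1 |J2  (TF1: transformer flips bond 0)
#2 |J3  (J2: bond 1 brought effort, rest push out)
#6 |R2  (J3 needs exactly one f-in)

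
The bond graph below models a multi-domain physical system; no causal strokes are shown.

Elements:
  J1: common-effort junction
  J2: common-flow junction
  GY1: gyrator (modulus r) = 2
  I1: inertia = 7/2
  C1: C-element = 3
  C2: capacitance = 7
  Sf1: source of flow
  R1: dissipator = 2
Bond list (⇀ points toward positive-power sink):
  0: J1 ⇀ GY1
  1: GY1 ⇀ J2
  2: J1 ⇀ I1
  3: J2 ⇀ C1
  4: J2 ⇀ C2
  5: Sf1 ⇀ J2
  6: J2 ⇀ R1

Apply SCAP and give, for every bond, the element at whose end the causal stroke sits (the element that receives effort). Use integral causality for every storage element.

bond 5 stroke at Sf1  (Sf1 fixes flow; stroke at Sf1)
bond 1 stroke at J2  (J2 flow already set via bond 5)
bond 3 stroke at J2  (J2 flow already set via bond 5)
bond 4 stroke at J2  (J2 flow already set via bond 5)
bond 6 stroke at J2  (common-f at J2 fixed by 5)
bond 0 stroke at J1  (GY1: gyrator matches bond 1)
bond 2 stroke at I1  (J1: bond 0 brought effort, rest push out)

β0 →J1
β1 →J2
β2 →I1
β3 →J2
β4 →J2
β5 →Sf1
β6 →J2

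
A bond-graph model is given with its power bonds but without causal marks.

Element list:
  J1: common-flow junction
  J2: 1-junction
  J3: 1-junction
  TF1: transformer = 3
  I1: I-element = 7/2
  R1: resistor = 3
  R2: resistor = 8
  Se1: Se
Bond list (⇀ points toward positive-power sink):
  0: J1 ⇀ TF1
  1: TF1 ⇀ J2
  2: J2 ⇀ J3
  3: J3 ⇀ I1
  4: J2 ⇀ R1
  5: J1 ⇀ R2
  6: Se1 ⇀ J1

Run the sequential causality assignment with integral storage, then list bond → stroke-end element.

b0 stroke→TF1
b1 stroke→J2
b2 stroke→J3
b3 stroke→I1
b4 stroke→J2
b5 stroke→J1
b6 stroke→J1

#6 stroke at J1  (Se1: effort source, stroke at far end)
#3 stroke at I1  (I1: I, integral causality)
#2 stroke at J3  (1-jn J3 has f-setter on 3)
#1 stroke at J2  (J2 flow already set via bond 2)
#4 stroke at J2  (J2: bond 2 brought flow, rest push out)
#0 stroke at TF1  (TF1: transformer flips bond 1)
#5 stroke at J1  (J1: bond 0 brought flow, rest push out)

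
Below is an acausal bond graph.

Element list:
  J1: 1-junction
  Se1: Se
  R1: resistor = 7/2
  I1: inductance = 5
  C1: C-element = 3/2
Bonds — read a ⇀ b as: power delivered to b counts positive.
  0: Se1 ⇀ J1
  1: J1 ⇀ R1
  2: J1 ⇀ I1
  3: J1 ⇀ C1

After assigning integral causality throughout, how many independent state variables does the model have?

2  (C1, I1 all integral)

bond 0 stroke at J1  (Se1 (Se) sets effort on bond)
bond 2 stroke at I1  (prefer integral on I1)
bond 1 stroke at J1  (J1: bond 2 brought flow, rest push out)
bond 3 stroke at J1  (1-jn J1 has f-setter on 2)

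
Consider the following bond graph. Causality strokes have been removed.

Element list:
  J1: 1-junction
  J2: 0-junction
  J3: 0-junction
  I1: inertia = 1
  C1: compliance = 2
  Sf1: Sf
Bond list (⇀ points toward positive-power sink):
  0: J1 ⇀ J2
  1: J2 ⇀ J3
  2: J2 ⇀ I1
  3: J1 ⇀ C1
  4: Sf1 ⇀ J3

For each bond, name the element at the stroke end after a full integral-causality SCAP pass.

bond 4 →Sf1  (Sf1 fixes flow; stroke at Sf1)
bond 1 →J3  (J3: last free bond brings effort in)
bond 2 →I1  (I1: I, integral causality)
bond 0 →J2  (J2: last free bond brings effort in)
bond 3 →J1  (J1: bond 0 brought flow, rest push out)

β0 stroke→J2
β1 stroke→J3
β2 stroke→I1
β3 stroke→J1
β4 stroke→Sf1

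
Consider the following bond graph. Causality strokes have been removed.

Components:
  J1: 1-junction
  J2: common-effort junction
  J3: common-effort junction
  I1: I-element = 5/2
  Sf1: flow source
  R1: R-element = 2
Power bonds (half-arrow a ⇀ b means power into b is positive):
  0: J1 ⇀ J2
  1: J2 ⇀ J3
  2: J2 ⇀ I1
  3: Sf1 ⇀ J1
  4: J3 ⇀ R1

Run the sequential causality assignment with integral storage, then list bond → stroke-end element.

β0 stroke→J1
β1 stroke→J2
β2 stroke→I1
β3 stroke→Sf1
β4 stroke→J3

b3 stroke→Sf1  (Sf1 fixes flow; stroke at Sf1)
b0 stroke→J1  (J1 flow already set via bond 3)
b2 stroke→I1  (I1 outputs flow p/I1)
b1 stroke→J2  (J2: last free bond brings effort in)
b4 stroke→J3  (only one effort-in slot at J3)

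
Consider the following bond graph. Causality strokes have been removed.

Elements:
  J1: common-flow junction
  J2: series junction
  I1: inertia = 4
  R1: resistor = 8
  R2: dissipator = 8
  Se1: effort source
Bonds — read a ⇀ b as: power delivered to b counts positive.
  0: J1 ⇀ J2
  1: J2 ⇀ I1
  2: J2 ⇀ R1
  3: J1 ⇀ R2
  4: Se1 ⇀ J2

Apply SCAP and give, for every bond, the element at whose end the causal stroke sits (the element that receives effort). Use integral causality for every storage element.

b4 stroke at J2  (source Se1 imposes e)
b1 stroke at I1  (I1 integral (f out))
b0 stroke at J2  (1-jn J2 has f-setter on 1)
b2 stroke at J2  (1-jn J2 has f-setter on 1)
b3 stroke at J1  (J1 flow already set via bond 0)

#0 →J2
#1 →I1
#2 →J2
#3 →J1
#4 →J2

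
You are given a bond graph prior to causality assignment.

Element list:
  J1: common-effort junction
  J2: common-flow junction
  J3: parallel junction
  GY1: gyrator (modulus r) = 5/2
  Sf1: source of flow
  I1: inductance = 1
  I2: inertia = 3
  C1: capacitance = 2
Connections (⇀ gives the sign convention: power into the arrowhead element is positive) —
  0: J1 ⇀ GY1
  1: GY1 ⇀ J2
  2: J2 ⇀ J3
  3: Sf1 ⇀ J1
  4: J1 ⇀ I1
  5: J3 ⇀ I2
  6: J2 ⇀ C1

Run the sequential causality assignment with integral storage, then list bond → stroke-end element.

bond 0 |J1
bond 1 |J2
bond 2 |J3
bond 3 |Sf1
bond 4 |I1
bond 5 |I2
bond 6 |J2

#3 →Sf1  (Sf1 fixes flow; stroke at Sf1)
#4 →I1  (prefer integral on I1)
#0 →J1  (closing 0-jn rule on J1)
#1 →J2  (GY GY1: same side as bond 0)
#5 →I2  (prefer integral on I2)
#2 →J3  (J3: last free bond brings effort in)
#6 →J2  (1-jn J2 has f-setter on 2)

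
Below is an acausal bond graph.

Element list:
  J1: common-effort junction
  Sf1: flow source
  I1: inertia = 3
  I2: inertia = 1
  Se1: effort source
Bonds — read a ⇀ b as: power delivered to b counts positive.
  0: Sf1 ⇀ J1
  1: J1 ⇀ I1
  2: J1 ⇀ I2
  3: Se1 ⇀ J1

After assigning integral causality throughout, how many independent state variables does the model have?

β0 |Sf1  (Sf1 fixes flow; stroke at Sf1)
β3 |J1  (Se1 (Se) sets effort on bond)
β1 |I1  (common-e at J1 fixed by 3)
β2 |I2  (J1 effort already set via bond 3)

2  (I1, I2 all integral)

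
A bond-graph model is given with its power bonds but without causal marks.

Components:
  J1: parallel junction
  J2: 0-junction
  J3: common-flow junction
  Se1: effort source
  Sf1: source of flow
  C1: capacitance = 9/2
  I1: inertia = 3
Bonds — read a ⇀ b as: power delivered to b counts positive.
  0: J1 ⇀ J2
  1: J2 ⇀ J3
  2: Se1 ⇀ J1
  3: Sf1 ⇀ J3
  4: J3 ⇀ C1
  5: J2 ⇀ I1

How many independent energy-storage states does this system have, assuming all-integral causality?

2  (C1, I1 all integral)

bond 2 |J1  (Se1: effort source, stroke at far end)
bond 3 |Sf1  (source Sf1 imposes f)
bond 0 |J2  (J1 effort already set via bond 2)
bond 1 |J3  (J2 effort already set via bond 0)
bond 5 |I1  (J2 effort already set via bond 0)
bond 4 |J3  (1-jn J3 has f-setter on 3)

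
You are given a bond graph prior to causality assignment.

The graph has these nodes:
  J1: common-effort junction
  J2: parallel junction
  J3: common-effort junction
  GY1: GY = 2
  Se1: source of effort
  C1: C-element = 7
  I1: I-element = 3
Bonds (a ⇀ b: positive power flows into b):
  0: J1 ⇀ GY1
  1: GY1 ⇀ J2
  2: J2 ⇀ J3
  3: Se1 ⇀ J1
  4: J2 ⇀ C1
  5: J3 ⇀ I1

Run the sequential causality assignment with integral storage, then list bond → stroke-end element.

bond 0 |GY1
bond 1 |GY1
bond 2 |J3
bond 3 |J1
bond 4 |J2
bond 5 |I1

b3 |J1  (Se1 fixes effort; stroke away)
b0 |GY1  (J1 effort already set via bond 3)
b1 |GY1  (GY1 both-in/both-out from 0)
b4 |J2  (C1 integral (e out))
b2 |J3  (common-e at J2 fixed by 4)
b5 |I1  (J3: bond 2 brought effort, rest push out)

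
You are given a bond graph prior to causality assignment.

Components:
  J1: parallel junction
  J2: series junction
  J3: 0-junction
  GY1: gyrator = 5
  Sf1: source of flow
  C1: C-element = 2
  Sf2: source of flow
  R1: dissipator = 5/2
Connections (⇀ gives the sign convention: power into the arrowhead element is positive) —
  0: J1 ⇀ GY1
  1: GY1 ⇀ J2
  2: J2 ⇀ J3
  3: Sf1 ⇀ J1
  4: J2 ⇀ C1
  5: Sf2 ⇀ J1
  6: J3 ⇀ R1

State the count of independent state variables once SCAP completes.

#3 |Sf1  (Sf1 (Sf) sets flow on bond)
#5 |Sf2  (Sf2 (Sf) sets flow on bond)
#0 |J1  (J1: last free bond brings effort in)
#1 |J2  (GY GY1: same side as bond 0)
#4 |J2  (C1 integral (e out))
#2 |J3  (J2: last free bond brings flow in)
#6 |R1  (J3: bond 2 brought effort, rest push out)

1  (C1 all integral)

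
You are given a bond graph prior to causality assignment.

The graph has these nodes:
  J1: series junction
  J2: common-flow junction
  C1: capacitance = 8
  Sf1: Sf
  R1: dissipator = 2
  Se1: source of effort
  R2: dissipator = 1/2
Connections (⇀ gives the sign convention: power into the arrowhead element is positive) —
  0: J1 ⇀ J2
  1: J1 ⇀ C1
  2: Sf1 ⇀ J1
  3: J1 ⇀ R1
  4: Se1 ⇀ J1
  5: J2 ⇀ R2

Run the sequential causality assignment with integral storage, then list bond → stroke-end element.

#0 stroke at J1
#1 stroke at J1
#2 stroke at Sf1
#3 stroke at J1
#4 stroke at J1
#5 stroke at J2

b2 stroke at Sf1  (Sf1 fixes flow; stroke at Sf1)
b4 stroke at J1  (source Se1 imposes e)
b0 stroke at J1  (common-f at J1 fixed by 2)
b1 stroke at J1  (1-jn J1 has f-setter on 2)
b3 stroke at J1  (1-jn J1 has f-setter on 2)
b5 stroke at J2  (1-jn J2 has f-setter on 0)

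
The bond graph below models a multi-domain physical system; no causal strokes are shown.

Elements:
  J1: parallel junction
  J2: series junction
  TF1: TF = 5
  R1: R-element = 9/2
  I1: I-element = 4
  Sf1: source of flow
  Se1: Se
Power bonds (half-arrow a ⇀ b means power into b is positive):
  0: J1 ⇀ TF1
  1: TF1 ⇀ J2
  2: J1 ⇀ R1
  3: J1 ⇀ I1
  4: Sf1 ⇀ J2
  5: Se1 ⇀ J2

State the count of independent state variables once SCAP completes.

bond 4 →Sf1  (Sf1 (Sf) sets flow on bond)
bond 5 →J2  (Se1 fixes effort; stroke away)
bond 1 →J2  (common-f at J2 fixed by 4)
bond 0 →TF1  (TF1 one-in-one-out from 1)
bond 3 →I1  (I1 integral (f out))
bond 2 →J1  (closing 0-jn rule on J1)

1  (I1 all integral)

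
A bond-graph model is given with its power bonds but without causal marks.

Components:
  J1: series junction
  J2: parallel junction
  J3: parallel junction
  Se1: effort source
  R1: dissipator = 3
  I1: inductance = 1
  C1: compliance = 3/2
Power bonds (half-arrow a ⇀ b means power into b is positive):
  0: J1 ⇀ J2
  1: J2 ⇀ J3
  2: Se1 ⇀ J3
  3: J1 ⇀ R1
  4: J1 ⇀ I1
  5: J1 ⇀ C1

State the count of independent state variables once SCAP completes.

2  (C1, I1 all integral)

#2 →J3  (source Se1 imposes e)
#1 →J2  (0-jn J3 has e-setter on 2)
#0 →J1  (J2 effort already set via bond 1)
#4 →I1  (I1: I, integral causality)
#3 →J1  (J1 flow already set via bond 4)
#5 →J1  (common-f at J1 fixed by 4)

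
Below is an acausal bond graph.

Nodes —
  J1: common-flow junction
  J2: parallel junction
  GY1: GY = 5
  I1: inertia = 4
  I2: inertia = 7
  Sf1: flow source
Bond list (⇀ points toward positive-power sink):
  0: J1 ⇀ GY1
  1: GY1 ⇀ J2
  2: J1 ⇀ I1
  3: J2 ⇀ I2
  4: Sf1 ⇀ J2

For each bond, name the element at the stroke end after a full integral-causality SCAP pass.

β0 |J1
β1 |J2
β2 |I1
β3 |I2
β4 |Sf1

b4 |Sf1  (Sf1: flow source, stroke at near end)
b2 |I1  (I1 outputs flow p/I1)
b0 |J1  (J1 flow already set via bond 2)
b1 |J2  (GY1: gyrator matches bond 0)
b3 |I2  (0-jn J2 has e-setter on 1)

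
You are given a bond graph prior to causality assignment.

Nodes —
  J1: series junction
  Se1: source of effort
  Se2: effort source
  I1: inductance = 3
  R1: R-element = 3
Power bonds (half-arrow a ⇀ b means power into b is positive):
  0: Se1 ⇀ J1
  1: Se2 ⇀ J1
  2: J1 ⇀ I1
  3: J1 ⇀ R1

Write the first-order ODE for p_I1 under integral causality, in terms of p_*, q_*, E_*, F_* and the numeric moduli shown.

β0 |J1  (Se1 (Se) sets effort on bond)
β1 |J1  (source Se2 imposes e)
β2 |I1  (I1: I, integral causality)
β3 |J1  (J1: bond 2 brought flow, rest push out)

dp_I1/dt = E_Se1 + E_Se2 - p_I1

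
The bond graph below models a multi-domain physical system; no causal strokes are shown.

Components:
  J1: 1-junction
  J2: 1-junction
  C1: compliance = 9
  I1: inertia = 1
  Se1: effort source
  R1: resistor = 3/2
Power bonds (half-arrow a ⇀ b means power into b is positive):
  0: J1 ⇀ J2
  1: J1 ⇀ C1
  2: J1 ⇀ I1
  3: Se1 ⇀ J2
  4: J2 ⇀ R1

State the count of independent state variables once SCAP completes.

2  (C1, I1 all integral)

#3 →J2  (Se1: effort source, stroke at far end)
#1 →J1  (C1 integral (e out))
#2 →I1  (I1 integral (f out))
#0 →J1  (1-jn J1 has f-setter on 2)
#4 →J2  (J2 flow already set via bond 0)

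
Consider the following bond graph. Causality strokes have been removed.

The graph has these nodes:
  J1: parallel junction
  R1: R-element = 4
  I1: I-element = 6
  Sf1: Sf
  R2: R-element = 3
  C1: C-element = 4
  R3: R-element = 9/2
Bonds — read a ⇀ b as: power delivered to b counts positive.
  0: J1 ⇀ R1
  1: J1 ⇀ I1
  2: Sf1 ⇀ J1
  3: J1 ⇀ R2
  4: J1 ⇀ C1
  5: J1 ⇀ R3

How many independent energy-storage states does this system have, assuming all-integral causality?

2  (C1, I1 all integral)

#2 |Sf1  (Sf1 fixes flow; stroke at Sf1)
#1 |I1  (I1 integral (f out))
#4 |J1  (C1 integral (e out))
#0 |R1  (J1 effort already set via bond 4)
#3 |R2  (J1 effort already set via bond 4)
#5 |R3  (0-jn J1 has e-setter on 4)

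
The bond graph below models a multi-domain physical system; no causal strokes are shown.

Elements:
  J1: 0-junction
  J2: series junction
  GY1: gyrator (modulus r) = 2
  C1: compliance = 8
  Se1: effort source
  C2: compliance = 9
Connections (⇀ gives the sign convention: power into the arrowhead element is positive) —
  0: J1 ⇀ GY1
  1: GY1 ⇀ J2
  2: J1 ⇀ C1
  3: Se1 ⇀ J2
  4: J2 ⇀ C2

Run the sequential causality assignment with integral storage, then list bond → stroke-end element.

bond 0 |GY1
bond 1 |GY1
bond 2 |J1
bond 3 |J2
bond 4 |J2

#3 →J2  (Se1 (Se) sets effort on bond)
#2 →J1  (C1 outputs effort q/C1)
#0 →GY1  (common-e at J1 fixed by 2)
#1 →GY1  (GY1: gyrator matches bond 0)
#4 →J2  (J2: bond 1 brought flow, rest push out)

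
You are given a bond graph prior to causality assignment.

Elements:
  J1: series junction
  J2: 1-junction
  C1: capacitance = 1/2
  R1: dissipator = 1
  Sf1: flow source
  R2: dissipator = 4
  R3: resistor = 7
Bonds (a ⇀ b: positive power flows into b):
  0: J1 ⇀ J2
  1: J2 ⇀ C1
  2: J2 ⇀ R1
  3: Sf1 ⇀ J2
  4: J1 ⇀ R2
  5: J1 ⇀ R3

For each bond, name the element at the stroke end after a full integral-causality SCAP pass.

b3 |Sf1  (Sf1: flow source, stroke at near end)
b0 |J2  (J2: bond 3 brought flow, rest push out)
b1 |J2  (common-f at J2 fixed by 3)
b2 |J2  (common-f at J2 fixed by 3)
b4 |J1  (common-f at J1 fixed by 0)
b5 |J1  (common-f at J1 fixed by 0)

β0 stroke at J2
β1 stroke at J2
β2 stroke at J2
β3 stroke at Sf1
β4 stroke at J1
β5 stroke at J1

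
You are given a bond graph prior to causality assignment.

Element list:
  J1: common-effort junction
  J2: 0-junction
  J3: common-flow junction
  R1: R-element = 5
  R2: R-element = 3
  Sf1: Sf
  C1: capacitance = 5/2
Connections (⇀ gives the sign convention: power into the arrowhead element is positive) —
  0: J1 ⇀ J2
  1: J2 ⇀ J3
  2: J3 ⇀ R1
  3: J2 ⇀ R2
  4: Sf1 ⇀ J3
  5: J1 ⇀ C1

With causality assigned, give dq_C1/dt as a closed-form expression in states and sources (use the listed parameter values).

dq_C1/dt = -F_Sf1 - 2*q_C1/15

bond 4 stroke at Sf1  (Sf1 (Sf) sets flow on bond)
bond 1 stroke at J3  (1-jn J3 has f-setter on 4)
bond 2 stroke at J3  (common-f at J3 fixed by 4)
bond 5 stroke at J1  (C1: C, integral causality)
bond 0 stroke at J2  (0-jn J1 has e-setter on 5)
bond 3 stroke at R2  (J2: bond 0 brought effort, rest push out)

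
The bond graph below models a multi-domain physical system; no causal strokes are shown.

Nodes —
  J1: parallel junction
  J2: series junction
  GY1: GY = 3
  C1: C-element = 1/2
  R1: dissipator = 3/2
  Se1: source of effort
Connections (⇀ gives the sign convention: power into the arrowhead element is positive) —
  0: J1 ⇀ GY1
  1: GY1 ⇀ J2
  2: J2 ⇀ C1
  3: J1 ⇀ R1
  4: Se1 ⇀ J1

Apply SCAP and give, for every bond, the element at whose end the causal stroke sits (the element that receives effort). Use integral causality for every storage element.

β4 stroke at J1  (Se1: effort source, stroke at far end)
β0 stroke at GY1  (J1: bond 4 brought effort, rest push out)
β3 stroke at R1  (J1: bond 4 brought effort, rest push out)
β1 stroke at GY1  (GY1 both-in/both-out from 0)
β2 stroke at J2  (J2 flow already set via bond 1)

bond 0 stroke→GY1
bond 1 stroke→GY1
bond 2 stroke→J2
bond 3 stroke→R1
bond 4 stroke→J1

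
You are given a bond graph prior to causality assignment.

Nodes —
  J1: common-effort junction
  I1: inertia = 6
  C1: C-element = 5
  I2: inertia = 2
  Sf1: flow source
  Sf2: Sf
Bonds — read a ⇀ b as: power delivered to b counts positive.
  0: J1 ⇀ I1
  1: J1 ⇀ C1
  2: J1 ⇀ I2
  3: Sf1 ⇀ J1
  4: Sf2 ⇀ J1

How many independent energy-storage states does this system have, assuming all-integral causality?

3  (C1, I1, I2 all integral)

#3 →Sf1  (source Sf1 imposes f)
#4 →Sf2  (source Sf2 imposes f)
#0 →I1  (prefer integral on I1)
#1 →J1  (prefer integral on C1)
#2 →I2  (common-e at J1 fixed by 1)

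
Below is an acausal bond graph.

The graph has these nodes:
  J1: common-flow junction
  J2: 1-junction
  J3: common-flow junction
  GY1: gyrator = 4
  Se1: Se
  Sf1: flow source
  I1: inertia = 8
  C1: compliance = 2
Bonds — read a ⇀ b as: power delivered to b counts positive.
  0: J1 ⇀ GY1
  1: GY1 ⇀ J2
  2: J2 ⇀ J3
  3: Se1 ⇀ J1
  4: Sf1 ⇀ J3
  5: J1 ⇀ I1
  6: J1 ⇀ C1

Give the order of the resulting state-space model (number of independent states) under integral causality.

2  (C1, I1 all integral)

bond 3 stroke at J1  (Se1: effort source, stroke at far end)
bond 4 stroke at Sf1  (Sf1 fixes flow; stroke at Sf1)
bond 2 stroke at J3  (J3: bond 4 brought flow, rest push out)
bond 1 stroke at J2  (1-jn J2 has f-setter on 2)
bond 0 stroke at J1  (GY1 both-in/both-out from 1)
bond 5 stroke at I1  (prefer integral on I1)
bond 6 stroke at J1  (1-jn J1 has f-setter on 5)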